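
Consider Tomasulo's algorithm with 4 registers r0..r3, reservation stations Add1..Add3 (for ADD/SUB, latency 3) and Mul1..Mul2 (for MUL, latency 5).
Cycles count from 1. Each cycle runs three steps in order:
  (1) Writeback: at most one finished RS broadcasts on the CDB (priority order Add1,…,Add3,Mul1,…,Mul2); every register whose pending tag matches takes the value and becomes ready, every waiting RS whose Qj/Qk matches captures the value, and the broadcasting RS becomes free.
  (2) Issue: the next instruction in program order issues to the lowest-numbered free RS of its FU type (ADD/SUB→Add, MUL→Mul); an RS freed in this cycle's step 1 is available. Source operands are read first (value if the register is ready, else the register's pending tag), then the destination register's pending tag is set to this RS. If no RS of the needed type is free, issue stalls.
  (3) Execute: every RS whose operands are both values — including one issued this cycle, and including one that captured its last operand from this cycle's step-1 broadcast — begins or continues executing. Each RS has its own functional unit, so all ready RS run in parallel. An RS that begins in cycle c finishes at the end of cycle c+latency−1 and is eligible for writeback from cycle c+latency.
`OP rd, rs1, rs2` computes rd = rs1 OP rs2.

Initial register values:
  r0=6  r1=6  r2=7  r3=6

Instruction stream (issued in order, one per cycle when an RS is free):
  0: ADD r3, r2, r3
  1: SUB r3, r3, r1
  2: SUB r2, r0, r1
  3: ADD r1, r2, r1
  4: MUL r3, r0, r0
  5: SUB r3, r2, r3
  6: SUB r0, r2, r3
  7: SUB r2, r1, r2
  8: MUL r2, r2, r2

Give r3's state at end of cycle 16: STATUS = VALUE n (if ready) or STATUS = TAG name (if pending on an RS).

STATUS = VALUE -36

c1: issue ADD r3<-Add1 | r0:6,r1:6,r2:7,r3:Add1
c2: issue SUB r3<-Add2 | r0:6,r1:6,r2:7,r3:Add2
c3: issue SUB r2<-Add3 | r0:6,r1:6,r2:Add3,r3:Add2
c4: CDB Add1=13; issue ADD r1<-Add1 | r0:6,r1:Add1,r2:Add3,r3:Add2
c5: issue MUL r3<-Mul1 | r0:6,r1:Add1,r2:Add3,r3:Mul1
c6: CDB Add3=0; issue SUB r3<-Add3 | r0:6,r1:Add1,r2:0,r3:Add3
c7: CDB Add2=7; issue SUB r0<-Add2 | r0:Add2,r1:Add1,r2:0,r3:Add3
c8: stall | r0:Add2,r1:Add1,r2:0,r3:Add3
c9: CDB Add1=6; issue SUB r2<-Add1 | r0:Add2,r1:6,r2:Add1,r3:Add3
c10: CDB Mul1=36; issue MUL r2<-Mul1 | r0:Add2,r1:6,r2:Mul1,r3:Add3
c11: - | r0:Add2,r1:6,r2:Mul1,r3:Add3
c12: CDB Add1=6 | r0:Add2,r1:6,r2:Mul1,r3:Add3
c13: CDB Add3=-36 | r0:Add2,r1:6,r2:Mul1,r3:-36
c14: - | r0:Add2,r1:6,r2:Mul1,r3:-36
c15: - | r0:Add2,r1:6,r2:Mul1,r3:-36
c16: CDB Add2=36 | r0:36,r1:6,r2:Mul1,r3:-36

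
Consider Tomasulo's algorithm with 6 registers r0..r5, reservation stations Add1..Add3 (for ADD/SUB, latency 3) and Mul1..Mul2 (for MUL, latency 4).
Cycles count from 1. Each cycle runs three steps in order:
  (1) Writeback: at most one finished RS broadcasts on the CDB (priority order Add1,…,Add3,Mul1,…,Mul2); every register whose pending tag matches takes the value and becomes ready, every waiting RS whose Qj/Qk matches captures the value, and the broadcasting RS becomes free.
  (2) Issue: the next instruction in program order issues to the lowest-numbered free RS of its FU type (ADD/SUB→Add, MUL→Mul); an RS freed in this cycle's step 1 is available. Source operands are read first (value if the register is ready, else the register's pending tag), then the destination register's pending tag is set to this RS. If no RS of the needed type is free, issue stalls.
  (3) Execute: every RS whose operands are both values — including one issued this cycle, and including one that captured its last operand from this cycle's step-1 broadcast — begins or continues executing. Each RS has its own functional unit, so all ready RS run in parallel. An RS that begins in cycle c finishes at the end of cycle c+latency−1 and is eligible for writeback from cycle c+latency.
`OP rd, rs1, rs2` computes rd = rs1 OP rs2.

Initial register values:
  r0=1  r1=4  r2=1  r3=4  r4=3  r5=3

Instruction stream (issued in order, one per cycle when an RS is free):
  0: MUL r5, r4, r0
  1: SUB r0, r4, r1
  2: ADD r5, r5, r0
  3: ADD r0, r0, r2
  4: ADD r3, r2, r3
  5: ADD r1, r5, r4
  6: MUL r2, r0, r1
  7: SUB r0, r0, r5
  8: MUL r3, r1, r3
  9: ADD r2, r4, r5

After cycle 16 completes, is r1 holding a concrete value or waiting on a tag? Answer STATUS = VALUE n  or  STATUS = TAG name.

c1: issue MUL r5<-Mul1 | r0:1,r1:4,r2:1,r3:4,r4:3,r5:Mul1
c2: issue SUB r0<-Add1 | r0:Add1,r1:4,r2:1,r3:4,r4:3,r5:Mul1
c3: issue ADD r5<-Add2 | r0:Add1,r1:4,r2:1,r3:4,r4:3,r5:Add2
c4: issue ADD r0<-Add3 | r0:Add3,r1:4,r2:1,r3:4,r4:3,r5:Add2
c5: CDB Add1=-1; issue ADD r3<-Add1 | r0:Add3,r1:4,r2:1,r3:Add1,r4:3,r5:Add2
c6: CDB Mul1=3; stall | r0:Add3,r1:4,r2:1,r3:Add1,r4:3,r5:Add2
c7: stall | r0:Add3,r1:4,r2:1,r3:Add1,r4:3,r5:Add2
c8: CDB Add1=5; issue ADD r1<-Add1 | r0:Add3,r1:Add1,r2:1,r3:5,r4:3,r5:Add2
c9: CDB Add2=2; issue MUL r2<-Mul1 | r0:Add3,r1:Add1,r2:Mul1,r3:5,r4:3,r5:2
c10: CDB Add3=0; issue SUB r0<-Add2 | r0:Add2,r1:Add1,r2:Mul1,r3:5,r4:3,r5:2
c11: issue MUL r3<-Mul2 | r0:Add2,r1:Add1,r2:Mul1,r3:Mul2,r4:3,r5:2
c12: CDB Add1=5; issue ADD r2<-Add1 | r0:Add2,r1:5,r2:Add1,r3:Mul2,r4:3,r5:2
c13: CDB Add2=-2 | r0:-2,r1:5,r2:Add1,r3:Mul2,r4:3,r5:2
c14: - | r0:-2,r1:5,r2:Add1,r3:Mul2,r4:3,r5:2
c15: CDB Add1=5 | r0:-2,r1:5,r2:5,r3:Mul2,r4:3,r5:2
c16: CDB Mul1=0 | r0:-2,r1:5,r2:5,r3:Mul2,r4:3,r5:2

STATUS = VALUE 5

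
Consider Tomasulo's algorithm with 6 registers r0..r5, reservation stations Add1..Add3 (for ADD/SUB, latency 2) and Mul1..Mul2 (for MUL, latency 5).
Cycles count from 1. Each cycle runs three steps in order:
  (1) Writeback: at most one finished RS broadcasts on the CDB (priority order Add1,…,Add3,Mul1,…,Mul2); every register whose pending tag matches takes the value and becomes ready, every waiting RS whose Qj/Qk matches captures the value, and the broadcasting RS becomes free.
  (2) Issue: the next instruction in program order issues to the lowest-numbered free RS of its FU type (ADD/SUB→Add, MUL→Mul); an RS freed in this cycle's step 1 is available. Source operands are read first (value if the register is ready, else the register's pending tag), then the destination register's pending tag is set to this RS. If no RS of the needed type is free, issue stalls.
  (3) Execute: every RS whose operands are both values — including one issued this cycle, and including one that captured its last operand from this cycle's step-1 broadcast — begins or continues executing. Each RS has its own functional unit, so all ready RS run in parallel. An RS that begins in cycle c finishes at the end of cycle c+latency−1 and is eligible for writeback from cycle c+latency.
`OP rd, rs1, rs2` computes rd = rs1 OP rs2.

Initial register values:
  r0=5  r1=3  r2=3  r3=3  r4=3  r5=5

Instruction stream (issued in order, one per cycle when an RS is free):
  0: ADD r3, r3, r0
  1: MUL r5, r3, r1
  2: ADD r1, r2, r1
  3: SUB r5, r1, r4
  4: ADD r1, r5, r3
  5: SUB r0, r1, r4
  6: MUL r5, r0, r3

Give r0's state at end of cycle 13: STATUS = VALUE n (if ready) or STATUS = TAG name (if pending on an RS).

STATUS = VALUE 8

  c1: issue ADD r3<-Add1  regs: r0:5,r1:3,r2:3,r3:Add1,r4:3,r5:5
  c2: issue MUL r5<-Mul1  regs: r0:5,r1:3,r2:3,r3:Add1,r4:3,r5:Mul1
  c3: CDB Add1=8; issue ADD r1<-Add1  regs: r0:5,r1:Add1,r2:3,r3:8,r4:3,r5:Mul1
  c4: issue SUB r5<-Add2  regs: r0:5,r1:Add1,r2:3,r3:8,r4:3,r5:Add2
  c5: CDB Add1=6; issue ADD r1<-Add1  regs: r0:5,r1:Add1,r2:3,r3:8,r4:3,r5:Add2
  c6: issue SUB r0<-Add3  regs: r0:Add3,r1:Add1,r2:3,r3:8,r4:3,r5:Add2
  c7: CDB Add2=3; issue MUL r5<-Mul2  regs: r0:Add3,r1:Add1,r2:3,r3:8,r4:3,r5:Mul2
  c8: CDB Mul1=24  regs: r0:Add3,r1:Add1,r2:3,r3:8,r4:3,r5:Mul2
  c9: CDB Add1=11  regs: r0:Add3,r1:11,r2:3,r3:8,r4:3,r5:Mul2
  c10: -  regs: r0:Add3,r1:11,r2:3,r3:8,r4:3,r5:Mul2
  c11: CDB Add3=8  regs: r0:8,r1:11,r2:3,r3:8,r4:3,r5:Mul2
  c12: -  regs: r0:8,r1:11,r2:3,r3:8,r4:3,r5:Mul2
  c13: -  regs: r0:8,r1:11,r2:3,r3:8,r4:3,r5:Mul2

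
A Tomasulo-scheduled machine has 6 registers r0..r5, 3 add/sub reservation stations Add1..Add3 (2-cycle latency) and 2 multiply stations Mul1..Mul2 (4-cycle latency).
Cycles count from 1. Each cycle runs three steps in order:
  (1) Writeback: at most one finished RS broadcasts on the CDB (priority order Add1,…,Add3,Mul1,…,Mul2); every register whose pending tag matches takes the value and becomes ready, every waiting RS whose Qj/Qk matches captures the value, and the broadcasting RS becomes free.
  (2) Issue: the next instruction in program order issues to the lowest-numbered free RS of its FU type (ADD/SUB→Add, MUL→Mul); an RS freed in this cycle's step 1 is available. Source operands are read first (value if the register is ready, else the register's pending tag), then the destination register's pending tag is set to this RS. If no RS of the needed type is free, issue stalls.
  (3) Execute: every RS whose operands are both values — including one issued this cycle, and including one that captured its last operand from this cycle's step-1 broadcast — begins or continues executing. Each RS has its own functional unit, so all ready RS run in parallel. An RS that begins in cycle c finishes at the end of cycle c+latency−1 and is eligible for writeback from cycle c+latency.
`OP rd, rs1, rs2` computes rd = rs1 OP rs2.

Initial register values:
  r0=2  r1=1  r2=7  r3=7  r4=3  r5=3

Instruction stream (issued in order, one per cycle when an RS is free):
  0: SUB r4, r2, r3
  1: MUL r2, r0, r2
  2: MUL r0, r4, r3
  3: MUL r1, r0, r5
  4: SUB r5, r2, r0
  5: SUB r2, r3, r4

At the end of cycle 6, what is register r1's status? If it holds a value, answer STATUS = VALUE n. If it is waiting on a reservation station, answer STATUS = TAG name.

STATUS = TAG Mul1

c1: issue SUB r4<-Add1 | r0:2,r1:1,r2:7,r3:7,r4:Add1,r5:3
c2: issue MUL r2<-Mul1 | r0:2,r1:1,r2:Mul1,r3:7,r4:Add1,r5:3
c3: CDB Add1=0; issue MUL r0<-Mul2 | r0:Mul2,r1:1,r2:Mul1,r3:7,r4:0,r5:3
c4: stall | r0:Mul2,r1:1,r2:Mul1,r3:7,r4:0,r5:3
c5: stall | r0:Mul2,r1:1,r2:Mul1,r3:7,r4:0,r5:3
c6: CDB Mul1=14; issue MUL r1<-Mul1 | r0:Mul2,r1:Mul1,r2:14,r3:7,r4:0,r5:3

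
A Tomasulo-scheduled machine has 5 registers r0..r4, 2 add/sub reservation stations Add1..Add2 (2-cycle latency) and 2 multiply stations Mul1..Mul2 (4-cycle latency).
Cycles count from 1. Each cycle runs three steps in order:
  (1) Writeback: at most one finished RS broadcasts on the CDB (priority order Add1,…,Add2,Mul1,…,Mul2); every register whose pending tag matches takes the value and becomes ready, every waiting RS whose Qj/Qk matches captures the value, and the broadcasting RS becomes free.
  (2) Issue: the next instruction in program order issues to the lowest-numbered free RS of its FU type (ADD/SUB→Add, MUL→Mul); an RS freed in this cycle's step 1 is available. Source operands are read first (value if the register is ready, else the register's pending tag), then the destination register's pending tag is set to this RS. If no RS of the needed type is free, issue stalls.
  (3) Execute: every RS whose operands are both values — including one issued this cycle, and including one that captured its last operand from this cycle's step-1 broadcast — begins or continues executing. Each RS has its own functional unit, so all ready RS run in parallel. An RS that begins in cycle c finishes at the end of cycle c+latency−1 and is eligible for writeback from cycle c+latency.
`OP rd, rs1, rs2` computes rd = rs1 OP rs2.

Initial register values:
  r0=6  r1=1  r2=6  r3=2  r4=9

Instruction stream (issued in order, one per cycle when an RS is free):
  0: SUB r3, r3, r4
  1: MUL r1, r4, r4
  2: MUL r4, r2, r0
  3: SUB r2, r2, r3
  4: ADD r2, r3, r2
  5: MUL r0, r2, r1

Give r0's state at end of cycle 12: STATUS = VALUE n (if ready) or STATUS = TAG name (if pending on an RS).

c1: issue SUB r3<-Add1 | r0:6,r1:1,r2:6,r3:Add1,r4:9
c2: issue MUL r1<-Mul1 | r0:6,r1:Mul1,r2:6,r3:Add1,r4:9
c3: CDB Add1=-7; issue MUL r4<-Mul2 | r0:6,r1:Mul1,r2:6,r3:-7,r4:Mul2
c4: issue SUB r2<-Add1 | r0:6,r1:Mul1,r2:Add1,r3:-7,r4:Mul2
c5: issue ADD r2<-Add2 | r0:6,r1:Mul1,r2:Add2,r3:-7,r4:Mul2
c6: CDB Add1=13; stall | r0:6,r1:Mul1,r2:Add2,r3:-7,r4:Mul2
c7: CDB Mul1=81; issue MUL r0<-Mul1 | r0:Mul1,r1:81,r2:Add2,r3:-7,r4:Mul2
c8: CDB Add2=6 | r0:Mul1,r1:81,r2:6,r3:-7,r4:Mul2
c9: CDB Mul2=36 | r0:Mul1,r1:81,r2:6,r3:-7,r4:36
c10: - | r0:Mul1,r1:81,r2:6,r3:-7,r4:36
c11: - | r0:Mul1,r1:81,r2:6,r3:-7,r4:36
c12: CDB Mul1=486 | r0:486,r1:81,r2:6,r3:-7,r4:36

STATUS = VALUE 486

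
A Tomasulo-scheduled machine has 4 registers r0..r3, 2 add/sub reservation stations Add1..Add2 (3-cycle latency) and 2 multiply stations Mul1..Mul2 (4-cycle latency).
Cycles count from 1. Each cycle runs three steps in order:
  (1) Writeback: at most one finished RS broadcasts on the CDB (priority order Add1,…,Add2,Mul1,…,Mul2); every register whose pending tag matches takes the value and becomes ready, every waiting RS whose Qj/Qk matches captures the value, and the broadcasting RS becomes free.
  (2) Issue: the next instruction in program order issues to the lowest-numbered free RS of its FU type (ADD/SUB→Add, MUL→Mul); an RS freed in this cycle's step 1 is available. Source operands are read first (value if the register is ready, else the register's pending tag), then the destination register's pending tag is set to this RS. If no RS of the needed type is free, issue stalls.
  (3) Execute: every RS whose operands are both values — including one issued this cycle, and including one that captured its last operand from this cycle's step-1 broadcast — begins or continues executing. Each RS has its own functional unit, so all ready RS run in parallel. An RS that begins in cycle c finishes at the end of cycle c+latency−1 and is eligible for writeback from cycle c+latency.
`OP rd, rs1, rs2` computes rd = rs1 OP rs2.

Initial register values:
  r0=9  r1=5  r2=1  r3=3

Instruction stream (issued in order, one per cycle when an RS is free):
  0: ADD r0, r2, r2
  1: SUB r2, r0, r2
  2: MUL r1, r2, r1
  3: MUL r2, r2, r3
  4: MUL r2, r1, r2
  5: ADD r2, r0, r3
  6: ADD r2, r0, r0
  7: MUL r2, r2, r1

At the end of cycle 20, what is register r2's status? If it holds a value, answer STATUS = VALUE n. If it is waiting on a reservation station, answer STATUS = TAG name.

c1: issue ADD r0<-Add1 | r0:Add1,r1:5,r2:1,r3:3
c2: issue SUB r2<-Add2 | r0:Add1,r1:5,r2:Add2,r3:3
c3: issue MUL r1<-Mul1 | r0:Add1,r1:Mul1,r2:Add2,r3:3
c4: CDB Add1=2; issue MUL r2<-Mul2 | r0:2,r1:Mul1,r2:Mul2,r3:3
c5: stall | r0:2,r1:Mul1,r2:Mul2,r3:3
c6: stall | r0:2,r1:Mul1,r2:Mul2,r3:3
c7: CDB Add2=1; stall | r0:2,r1:Mul1,r2:Mul2,r3:3
c8: stall | r0:2,r1:Mul1,r2:Mul2,r3:3
c9: stall | r0:2,r1:Mul1,r2:Mul2,r3:3
c10: stall | r0:2,r1:Mul1,r2:Mul2,r3:3
c11: CDB Mul1=5; issue MUL r2<-Mul1 | r0:2,r1:5,r2:Mul1,r3:3
c12: CDB Mul2=3; issue ADD r2<-Add1 | r0:2,r1:5,r2:Add1,r3:3
c13: issue ADD r2<-Add2 | r0:2,r1:5,r2:Add2,r3:3
c14: issue MUL r2<-Mul2 | r0:2,r1:5,r2:Mul2,r3:3
c15: CDB Add1=5 | r0:2,r1:5,r2:Mul2,r3:3
c16: CDB Add2=4 | r0:2,r1:5,r2:Mul2,r3:3
c17: CDB Mul1=15 | r0:2,r1:5,r2:Mul2,r3:3
c18: - | r0:2,r1:5,r2:Mul2,r3:3
c19: - | r0:2,r1:5,r2:Mul2,r3:3
c20: CDB Mul2=20 | r0:2,r1:5,r2:20,r3:3

STATUS = VALUE 20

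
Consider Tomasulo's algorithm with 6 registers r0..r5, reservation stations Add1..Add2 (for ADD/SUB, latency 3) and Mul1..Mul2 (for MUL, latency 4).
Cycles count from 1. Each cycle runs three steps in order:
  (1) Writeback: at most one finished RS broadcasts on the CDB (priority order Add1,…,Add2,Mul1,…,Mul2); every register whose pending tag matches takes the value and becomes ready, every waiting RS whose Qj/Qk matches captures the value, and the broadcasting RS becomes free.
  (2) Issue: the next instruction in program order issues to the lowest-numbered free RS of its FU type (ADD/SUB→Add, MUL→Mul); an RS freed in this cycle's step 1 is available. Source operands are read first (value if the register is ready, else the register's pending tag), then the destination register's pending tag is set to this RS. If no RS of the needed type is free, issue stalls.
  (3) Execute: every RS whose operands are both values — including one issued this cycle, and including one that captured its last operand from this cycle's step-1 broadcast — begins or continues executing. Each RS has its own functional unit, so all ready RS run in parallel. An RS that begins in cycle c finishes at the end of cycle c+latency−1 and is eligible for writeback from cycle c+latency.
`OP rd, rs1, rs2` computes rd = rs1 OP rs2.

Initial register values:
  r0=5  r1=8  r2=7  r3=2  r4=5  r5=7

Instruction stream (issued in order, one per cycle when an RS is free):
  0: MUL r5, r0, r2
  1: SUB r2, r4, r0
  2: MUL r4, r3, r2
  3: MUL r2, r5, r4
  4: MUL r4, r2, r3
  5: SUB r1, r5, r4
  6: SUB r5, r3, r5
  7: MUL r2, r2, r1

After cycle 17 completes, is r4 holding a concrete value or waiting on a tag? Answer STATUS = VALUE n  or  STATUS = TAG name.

STATUS = VALUE 0

c1: issue MUL r5<-Mul1 | r0:5,r1:8,r2:7,r3:2,r4:5,r5:Mul1
c2: issue SUB r2<-Add1 | r0:5,r1:8,r2:Add1,r3:2,r4:5,r5:Mul1
c3: issue MUL r4<-Mul2 | r0:5,r1:8,r2:Add1,r3:2,r4:Mul2,r5:Mul1
c4: stall | r0:5,r1:8,r2:Add1,r3:2,r4:Mul2,r5:Mul1
c5: CDB Add1=0; stall | r0:5,r1:8,r2:0,r3:2,r4:Mul2,r5:Mul1
c6: CDB Mul1=35; issue MUL r2<-Mul1 | r0:5,r1:8,r2:Mul1,r3:2,r4:Mul2,r5:35
c7: stall | r0:5,r1:8,r2:Mul1,r3:2,r4:Mul2,r5:35
c8: stall | r0:5,r1:8,r2:Mul1,r3:2,r4:Mul2,r5:35
c9: CDB Mul2=0; issue MUL r4<-Mul2 | r0:5,r1:8,r2:Mul1,r3:2,r4:Mul2,r5:35
c10: issue SUB r1<-Add1 | r0:5,r1:Add1,r2:Mul1,r3:2,r4:Mul2,r5:35
c11: issue SUB r5<-Add2 | r0:5,r1:Add1,r2:Mul1,r3:2,r4:Mul2,r5:Add2
c12: stall | r0:5,r1:Add1,r2:Mul1,r3:2,r4:Mul2,r5:Add2
c13: CDB Mul1=0; issue MUL r2<-Mul1 | r0:5,r1:Add1,r2:Mul1,r3:2,r4:Mul2,r5:Add2
c14: CDB Add2=-33 | r0:5,r1:Add1,r2:Mul1,r3:2,r4:Mul2,r5:-33
c15: - | r0:5,r1:Add1,r2:Mul1,r3:2,r4:Mul2,r5:-33
c16: - | r0:5,r1:Add1,r2:Mul1,r3:2,r4:Mul2,r5:-33
c17: CDB Mul2=0 | r0:5,r1:Add1,r2:Mul1,r3:2,r4:0,r5:-33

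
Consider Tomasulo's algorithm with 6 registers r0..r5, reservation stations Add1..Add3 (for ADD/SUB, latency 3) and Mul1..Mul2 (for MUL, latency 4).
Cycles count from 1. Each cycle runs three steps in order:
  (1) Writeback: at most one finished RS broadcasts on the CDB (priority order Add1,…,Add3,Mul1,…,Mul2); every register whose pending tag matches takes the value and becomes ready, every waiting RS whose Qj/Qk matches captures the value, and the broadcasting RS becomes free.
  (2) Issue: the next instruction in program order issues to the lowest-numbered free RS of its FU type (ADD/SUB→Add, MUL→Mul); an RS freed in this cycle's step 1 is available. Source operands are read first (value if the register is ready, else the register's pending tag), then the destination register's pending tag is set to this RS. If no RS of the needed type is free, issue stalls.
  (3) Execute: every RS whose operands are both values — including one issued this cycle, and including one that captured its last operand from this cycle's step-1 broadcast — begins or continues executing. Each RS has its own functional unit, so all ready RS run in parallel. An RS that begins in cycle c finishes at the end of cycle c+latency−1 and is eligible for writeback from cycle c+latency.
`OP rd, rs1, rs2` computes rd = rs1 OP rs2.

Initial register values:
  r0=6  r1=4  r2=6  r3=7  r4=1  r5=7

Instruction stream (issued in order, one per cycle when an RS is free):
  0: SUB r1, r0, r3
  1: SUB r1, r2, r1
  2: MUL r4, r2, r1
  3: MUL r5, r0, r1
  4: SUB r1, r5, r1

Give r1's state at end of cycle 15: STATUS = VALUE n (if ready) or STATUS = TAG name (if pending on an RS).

STATUS = VALUE 35

cycle 1: issue SUB r1<-Add1 // r0:6,r1:Add1,r2:6,r3:7,r4:1,r5:7
cycle 2: issue SUB r1<-Add2 // r0:6,r1:Add2,r2:6,r3:7,r4:1,r5:7
cycle 3: issue MUL r4<-Mul1 // r0:6,r1:Add2,r2:6,r3:7,r4:Mul1,r5:7
cycle 4: CDB Add1=-1; issue MUL r5<-Mul2 // r0:6,r1:Add2,r2:6,r3:7,r4:Mul1,r5:Mul2
cycle 5: issue SUB r1<-Add1 // r0:6,r1:Add1,r2:6,r3:7,r4:Mul1,r5:Mul2
cycle 6: - // r0:6,r1:Add1,r2:6,r3:7,r4:Mul1,r5:Mul2
cycle 7: CDB Add2=7 // r0:6,r1:Add1,r2:6,r3:7,r4:Mul1,r5:Mul2
cycle 8: - // r0:6,r1:Add1,r2:6,r3:7,r4:Mul1,r5:Mul2
cycle 9: - // r0:6,r1:Add1,r2:6,r3:7,r4:Mul1,r5:Mul2
cycle 10: - // r0:6,r1:Add1,r2:6,r3:7,r4:Mul1,r5:Mul2
cycle 11: CDB Mul1=42 // r0:6,r1:Add1,r2:6,r3:7,r4:42,r5:Mul2
cycle 12: CDB Mul2=42 // r0:6,r1:Add1,r2:6,r3:7,r4:42,r5:42
cycle 13: - // r0:6,r1:Add1,r2:6,r3:7,r4:42,r5:42
cycle 14: - // r0:6,r1:Add1,r2:6,r3:7,r4:42,r5:42
cycle 15: CDB Add1=35 // r0:6,r1:35,r2:6,r3:7,r4:42,r5:42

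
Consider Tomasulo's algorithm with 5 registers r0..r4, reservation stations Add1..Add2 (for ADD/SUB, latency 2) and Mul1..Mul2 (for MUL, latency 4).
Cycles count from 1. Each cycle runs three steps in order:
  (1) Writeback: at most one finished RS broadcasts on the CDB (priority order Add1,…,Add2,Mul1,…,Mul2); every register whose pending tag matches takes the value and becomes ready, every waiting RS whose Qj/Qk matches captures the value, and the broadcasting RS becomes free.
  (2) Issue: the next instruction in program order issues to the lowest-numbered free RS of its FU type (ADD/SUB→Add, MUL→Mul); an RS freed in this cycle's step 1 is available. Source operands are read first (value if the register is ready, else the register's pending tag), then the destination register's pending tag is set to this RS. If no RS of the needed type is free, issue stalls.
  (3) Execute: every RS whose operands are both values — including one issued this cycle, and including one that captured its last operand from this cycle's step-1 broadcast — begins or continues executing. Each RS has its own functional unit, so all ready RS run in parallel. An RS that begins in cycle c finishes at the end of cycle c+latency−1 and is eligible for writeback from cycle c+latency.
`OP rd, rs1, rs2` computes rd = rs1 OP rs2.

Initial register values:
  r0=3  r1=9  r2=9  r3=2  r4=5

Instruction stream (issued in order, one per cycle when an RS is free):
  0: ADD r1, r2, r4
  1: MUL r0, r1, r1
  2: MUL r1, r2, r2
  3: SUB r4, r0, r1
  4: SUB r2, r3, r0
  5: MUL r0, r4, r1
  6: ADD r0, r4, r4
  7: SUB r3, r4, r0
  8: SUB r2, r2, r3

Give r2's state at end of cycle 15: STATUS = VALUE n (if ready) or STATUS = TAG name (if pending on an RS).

cycle 1: issue ADD r1<-Add1 // r0:3,r1:Add1,r2:9,r3:2,r4:5
cycle 2: issue MUL r0<-Mul1 // r0:Mul1,r1:Add1,r2:9,r3:2,r4:5
cycle 3: CDB Add1=14; issue MUL r1<-Mul2 // r0:Mul1,r1:Mul2,r2:9,r3:2,r4:5
cycle 4: issue SUB r4<-Add1 // r0:Mul1,r1:Mul2,r2:9,r3:2,r4:Add1
cycle 5: issue SUB r2<-Add2 // r0:Mul1,r1:Mul2,r2:Add2,r3:2,r4:Add1
cycle 6: stall // r0:Mul1,r1:Mul2,r2:Add2,r3:2,r4:Add1
cycle 7: CDB Mul1=196; issue MUL r0<-Mul1 // r0:Mul1,r1:Mul2,r2:Add2,r3:2,r4:Add1
cycle 8: CDB Mul2=81; stall // r0:Mul1,r1:81,r2:Add2,r3:2,r4:Add1
cycle 9: CDB Add2=-194; issue ADD r0<-Add2 // r0:Add2,r1:81,r2:-194,r3:2,r4:Add1
cycle 10: CDB Add1=115; issue SUB r3<-Add1 // r0:Add2,r1:81,r2:-194,r3:Add1,r4:115
cycle 11: stall // r0:Add2,r1:81,r2:-194,r3:Add1,r4:115
cycle 12: CDB Add2=230; issue SUB r2<-Add2 // r0:230,r1:81,r2:Add2,r3:Add1,r4:115
cycle 13: - // r0:230,r1:81,r2:Add2,r3:Add1,r4:115
cycle 14: CDB Add1=-115 // r0:230,r1:81,r2:Add2,r3:-115,r4:115
cycle 15: CDB Mul1=9315 // r0:230,r1:81,r2:Add2,r3:-115,r4:115

STATUS = TAG Add2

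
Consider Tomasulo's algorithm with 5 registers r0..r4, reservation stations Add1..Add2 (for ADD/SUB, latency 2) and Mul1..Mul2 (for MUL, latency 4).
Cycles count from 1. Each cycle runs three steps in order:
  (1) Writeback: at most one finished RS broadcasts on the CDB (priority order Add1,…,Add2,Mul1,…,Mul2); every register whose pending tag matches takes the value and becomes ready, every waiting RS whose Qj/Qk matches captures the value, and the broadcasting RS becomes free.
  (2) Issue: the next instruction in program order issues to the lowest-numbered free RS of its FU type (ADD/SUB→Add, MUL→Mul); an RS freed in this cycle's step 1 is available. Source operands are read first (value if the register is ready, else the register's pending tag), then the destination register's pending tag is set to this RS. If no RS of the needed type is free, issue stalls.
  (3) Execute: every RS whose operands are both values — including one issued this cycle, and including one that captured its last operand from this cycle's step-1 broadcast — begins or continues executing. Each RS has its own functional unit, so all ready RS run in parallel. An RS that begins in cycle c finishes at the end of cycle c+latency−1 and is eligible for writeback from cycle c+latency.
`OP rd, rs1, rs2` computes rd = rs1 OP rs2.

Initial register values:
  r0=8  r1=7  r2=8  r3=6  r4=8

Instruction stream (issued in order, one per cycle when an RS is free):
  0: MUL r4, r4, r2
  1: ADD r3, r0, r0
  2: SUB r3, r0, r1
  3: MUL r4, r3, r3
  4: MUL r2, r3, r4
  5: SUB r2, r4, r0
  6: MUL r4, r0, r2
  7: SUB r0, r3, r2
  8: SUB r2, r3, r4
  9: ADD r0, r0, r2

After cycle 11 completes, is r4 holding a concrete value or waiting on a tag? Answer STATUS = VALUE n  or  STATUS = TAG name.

  c1: issue MUL r4<-Mul1  regs: r0:8,r1:7,r2:8,r3:6,r4:Mul1
  c2: issue ADD r3<-Add1  regs: r0:8,r1:7,r2:8,r3:Add1,r4:Mul1
  c3: issue SUB r3<-Add2  regs: r0:8,r1:7,r2:8,r3:Add2,r4:Mul1
  c4: CDB Add1=16; issue MUL r4<-Mul2  regs: r0:8,r1:7,r2:8,r3:Add2,r4:Mul2
  c5: CDB Add2=1; stall  regs: r0:8,r1:7,r2:8,r3:1,r4:Mul2
  c6: CDB Mul1=64; issue MUL r2<-Mul1  regs: r0:8,r1:7,r2:Mul1,r3:1,r4:Mul2
  c7: issue SUB r2<-Add1  regs: r0:8,r1:7,r2:Add1,r3:1,r4:Mul2
  c8: stall  regs: r0:8,r1:7,r2:Add1,r3:1,r4:Mul2
  c9: CDB Mul2=1; issue MUL r4<-Mul2  regs: r0:8,r1:7,r2:Add1,r3:1,r4:Mul2
  c10: issue SUB r0<-Add2  regs: r0:Add2,r1:7,r2:Add1,r3:1,r4:Mul2
  c11: CDB Add1=-7; issue SUB r2<-Add1  regs: r0:Add2,r1:7,r2:Add1,r3:1,r4:Mul2

STATUS = TAG Mul2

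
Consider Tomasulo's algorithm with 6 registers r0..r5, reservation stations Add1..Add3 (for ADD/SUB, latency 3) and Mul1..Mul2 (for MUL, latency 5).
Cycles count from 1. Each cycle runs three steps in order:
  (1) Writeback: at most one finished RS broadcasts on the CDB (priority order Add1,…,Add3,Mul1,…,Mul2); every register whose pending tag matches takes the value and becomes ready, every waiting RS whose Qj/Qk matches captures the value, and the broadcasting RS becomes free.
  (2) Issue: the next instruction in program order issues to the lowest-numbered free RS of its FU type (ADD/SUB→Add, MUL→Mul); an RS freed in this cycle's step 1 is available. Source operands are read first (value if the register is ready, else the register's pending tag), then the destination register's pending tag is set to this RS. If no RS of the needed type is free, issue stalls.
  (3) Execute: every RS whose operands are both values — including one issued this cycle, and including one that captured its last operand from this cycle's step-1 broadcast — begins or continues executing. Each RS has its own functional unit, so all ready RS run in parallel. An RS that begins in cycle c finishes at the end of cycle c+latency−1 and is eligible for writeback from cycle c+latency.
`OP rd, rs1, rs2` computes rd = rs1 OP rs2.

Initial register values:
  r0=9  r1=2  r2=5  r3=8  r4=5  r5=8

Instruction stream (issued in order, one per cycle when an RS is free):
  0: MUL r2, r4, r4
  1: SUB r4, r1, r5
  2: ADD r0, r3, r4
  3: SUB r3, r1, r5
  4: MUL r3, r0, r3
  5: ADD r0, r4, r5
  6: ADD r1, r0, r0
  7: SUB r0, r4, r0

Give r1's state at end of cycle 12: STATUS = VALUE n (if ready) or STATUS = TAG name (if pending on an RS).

cycle 1: issue MUL r2<-Mul1 // r0:9,r1:2,r2:Mul1,r3:8,r4:5,r5:8
cycle 2: issue SUB r4<-Add1 // r0:9,r1:2,r2:Mul1,r3:8,r4:Add1,r5:8
cycle 3: issue ADD r0<-Add2 // r0:Add2,r1:2,r2:Mul1,r3:8,r4:Add1,r5:8
cycle 4: issue SUB r3<-Add3 // r0:Add2,r1:2,r2:Mul1,r3:Add3,r4:Add1,r5:8
cycle 5: CDB Add1=-6; issue MUL r3<-Mul2 // r0:Add2,r1:2,r2:Mul1,r3:Mul2,r4:-6,r5:8
cycle 6: CDB Mul1=25; issue ADD r0<-Add1 // r0:Add1,r1:2,r2:25,r3:Mul2,r4:-6,r5:8
cycle 7: CDB Add3=-6; issue ADD r1<-Add3 // r0:Add1,r1:Add3,r2:25,r3:Mul2,r4:-6,r5:8
cycle 8: CDB Add2=2; issue SUB r0<-Add2 // r0:Add2,r1:Add3,r2:25,r3:Mul2,r4:-6,r5:8
cycle 9: CDB Add1=2 // r0:Add2,r1:Add3,r2:25,r3:Mul2,r4:-6,r5:8
cycle 10: - // r0:Add2,r1:Add3,r2:25,r3:Mul2,r4:-6,r5:8
cycle 11: - // r0:Add2,r1:Add3,r2:25,r3:Mul2,r4:-6,r5:8
cycle 12: CDB Add2=-8 // r0:-8,r1:Add3,r2:25,r3:Mul2,r4:-6,r5:8

STATUS = TAG Add3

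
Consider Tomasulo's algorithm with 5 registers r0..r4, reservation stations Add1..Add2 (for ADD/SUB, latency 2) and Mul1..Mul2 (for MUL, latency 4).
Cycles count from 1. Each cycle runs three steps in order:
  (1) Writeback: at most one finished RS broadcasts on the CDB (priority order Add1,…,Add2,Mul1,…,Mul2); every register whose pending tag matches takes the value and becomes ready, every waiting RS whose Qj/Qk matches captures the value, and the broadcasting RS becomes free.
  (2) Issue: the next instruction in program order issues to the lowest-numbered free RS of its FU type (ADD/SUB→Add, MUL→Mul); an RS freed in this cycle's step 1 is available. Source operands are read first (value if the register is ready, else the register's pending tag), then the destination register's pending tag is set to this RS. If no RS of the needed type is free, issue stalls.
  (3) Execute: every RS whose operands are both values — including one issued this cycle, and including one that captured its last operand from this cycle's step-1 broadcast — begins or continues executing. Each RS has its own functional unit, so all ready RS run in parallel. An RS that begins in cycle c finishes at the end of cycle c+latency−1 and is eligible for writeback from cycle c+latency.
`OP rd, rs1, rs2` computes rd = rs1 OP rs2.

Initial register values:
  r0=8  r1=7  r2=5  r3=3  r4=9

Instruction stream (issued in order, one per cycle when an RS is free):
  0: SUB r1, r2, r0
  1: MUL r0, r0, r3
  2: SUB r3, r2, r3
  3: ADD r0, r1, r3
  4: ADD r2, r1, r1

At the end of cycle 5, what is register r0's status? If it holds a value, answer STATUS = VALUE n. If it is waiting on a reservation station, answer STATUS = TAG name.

STATUS = TAG Add2

c1: issue SUB r1<-Add1 | r0:8,r1:Add1,r2:5,r3:3,r4:9
c2: issue MUL r0<-Mul1 | r0:Mul1,r1:Add1,r2:5,r3:3,r4:9
c3: CDB Add1=-3; issue SUB r3<-Add1 | r0:Mul1,r1:-3,r2:5,r3:Add1,r4:9
c4: issue ADD r0<-Add2 | r0:Add2,r1:-3,r2:5,r3:Add1,r4:9
c5: CDB Add1=2; issue ADD r2<-Add1 | r0:Add2,r1:-3,r2:Add1,r3:2,r4:9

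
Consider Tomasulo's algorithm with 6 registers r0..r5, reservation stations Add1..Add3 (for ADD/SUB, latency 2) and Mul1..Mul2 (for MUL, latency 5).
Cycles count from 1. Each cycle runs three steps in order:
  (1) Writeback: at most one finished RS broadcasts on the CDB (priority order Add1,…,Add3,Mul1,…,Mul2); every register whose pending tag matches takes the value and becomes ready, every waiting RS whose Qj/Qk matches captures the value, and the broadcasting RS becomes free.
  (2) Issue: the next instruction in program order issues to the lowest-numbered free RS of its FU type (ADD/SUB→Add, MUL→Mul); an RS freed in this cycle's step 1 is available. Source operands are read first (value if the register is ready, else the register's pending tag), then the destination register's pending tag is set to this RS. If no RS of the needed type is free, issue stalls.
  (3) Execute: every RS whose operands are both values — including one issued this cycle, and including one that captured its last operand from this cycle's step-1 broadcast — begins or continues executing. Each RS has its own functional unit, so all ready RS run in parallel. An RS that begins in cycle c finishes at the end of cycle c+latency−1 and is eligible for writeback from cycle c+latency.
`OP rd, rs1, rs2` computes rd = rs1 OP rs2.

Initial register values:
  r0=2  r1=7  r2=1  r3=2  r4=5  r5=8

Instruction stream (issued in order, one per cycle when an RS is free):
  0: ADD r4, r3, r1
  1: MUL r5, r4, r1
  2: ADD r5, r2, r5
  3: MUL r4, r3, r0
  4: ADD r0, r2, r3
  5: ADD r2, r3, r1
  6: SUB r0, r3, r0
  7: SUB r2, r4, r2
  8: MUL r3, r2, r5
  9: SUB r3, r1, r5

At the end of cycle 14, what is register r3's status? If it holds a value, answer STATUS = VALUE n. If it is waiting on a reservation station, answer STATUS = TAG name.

STATUS = VALUE -57

c1: issue ADD r4<-Add1 | r0:2,r1:7,r2:1,r3:2,r4:Add1,r5:8
c2: issue MUL r5<-Mul1 | r0:2,r1:7,r2:1,r3:2,r4:Add1,r5:Mul1
c3: CDB Add1=9; issue ADD r5<-Add1 | r0:2,r1:7,r2:1,r3:2,r4:9,r5:Add1
c4: issue MUL r4<-Mul2 | r0:2,r1:7,r2:1,r3:2,r4:Mul2,r5:Add1
c5: issue ADD r0<-Add2 | r0:Add2,r1:7,r2:1,r3:2,r4:Mul2,r5:Add1
c6: issue ADD r2<-Add3 | r0:Add2,r1:7,r2:Add3,r3:2,r4:Mul2,r5:Add1
c7: CDB Add2=3; issue SUB r0<-Add2 | r0:Add2,r1:7,r2:Add3,r3:2,r4:Mul2,r5:Add1
c8: CDB Add3=9; issue SUB r2<-Add3 | r0:Add2,r1:7,r2:Add3,r3:2,r4:Mul2,r5:Add1
c9: CDB Add2=-1; stall | r0:-1,r1:7,r2:Add3,r3:2,r4:Mul2,r5:Add1
c10: CDB Mul1=63; issue MUL r3<-Mul1 | r0:-1,r1:7,r2:Add3,r3:Mul1,r4:Mul2,r5:Add1
c11: CDB Mul2=4; issue SUB r3<-Add2 | r0:-1,r1:7,r2:Add3,r3:Add2,r4:4,r5:Add1
c12: CDB Add1=64 | r0:-1,r1:7,r2:Add3,r3:Add2,r4:4,r5:64
c13: CDB Add3=-5 | r0:-1,r1:7,r2:-5,r3:Add2,r4:4,r5:64
c14: CDB Add2=-57 | r0:-1,r1:7,r2:-5,r3:-57,r4:4,r5:64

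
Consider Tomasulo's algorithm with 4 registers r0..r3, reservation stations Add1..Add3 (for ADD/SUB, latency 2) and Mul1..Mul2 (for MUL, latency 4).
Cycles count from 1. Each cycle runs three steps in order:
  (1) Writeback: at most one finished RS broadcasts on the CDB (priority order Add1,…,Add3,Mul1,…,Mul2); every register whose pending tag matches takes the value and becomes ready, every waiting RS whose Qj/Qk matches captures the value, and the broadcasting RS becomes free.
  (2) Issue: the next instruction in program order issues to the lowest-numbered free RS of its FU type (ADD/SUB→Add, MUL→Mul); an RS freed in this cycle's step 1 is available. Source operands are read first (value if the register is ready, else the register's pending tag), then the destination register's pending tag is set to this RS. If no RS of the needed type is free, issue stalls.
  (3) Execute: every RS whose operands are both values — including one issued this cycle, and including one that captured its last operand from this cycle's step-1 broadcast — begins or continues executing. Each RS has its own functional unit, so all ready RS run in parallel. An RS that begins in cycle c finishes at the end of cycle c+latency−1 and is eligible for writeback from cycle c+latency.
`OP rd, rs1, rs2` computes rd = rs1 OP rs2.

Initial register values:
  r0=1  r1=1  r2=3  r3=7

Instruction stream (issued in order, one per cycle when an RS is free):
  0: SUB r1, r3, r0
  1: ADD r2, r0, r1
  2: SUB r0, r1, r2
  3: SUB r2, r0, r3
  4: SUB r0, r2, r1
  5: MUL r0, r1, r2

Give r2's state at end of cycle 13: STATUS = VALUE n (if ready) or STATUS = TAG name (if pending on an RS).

STATUS = VALUE -8

cycle 1: issue SUB r1<-Add1 // r0:1,r1:Add1,r2:3,r3:7
cycle 2: issue ADD r2<-Add2 // r0:1,r1:Add1,r2:Add2,r3:7
cycle 3: CDB Add1=6; issue SUB r0<-Add1 // r0:Add1,r1:6,r2:Add2,r3:7
cycle 4: issue SUB r2<-Add3 // r0:Add1,r1:6,r2:Add3,r3:7
cycle 5: CDB Add2=7; issue SUB r0<-Add2 // r0:Add2,r1:6,r2:Add3,r3:7
cycle 6: issue MUL r0<-Mul1 // r0:Mul1,r1:6,r2:Add3,r3:7
cycle 7: CDB Add1=-1 // r0:Mul1,r1:6,r2:Add3,r3:7
cycle 8: - // r0:Mul1,r1:6,r2:Add3,r3:7
cycle 9: CDB Add3=-8 // r0:Mul1,r1:6,r2:-8,r3:7
cycle 10: - // r0:Mul1,r1:6,r2:-8,r3:7
cycle 11: CDB Add2=-14 // r0:Mul1,r1:6,r2:-8,r3:7
cycle 12: - // r0:Mul1,r1:6,r2:-8,r3:7
cycle 13: CDB Mul1=-48 // r0:-48,r1:6,r2:-8,r3:7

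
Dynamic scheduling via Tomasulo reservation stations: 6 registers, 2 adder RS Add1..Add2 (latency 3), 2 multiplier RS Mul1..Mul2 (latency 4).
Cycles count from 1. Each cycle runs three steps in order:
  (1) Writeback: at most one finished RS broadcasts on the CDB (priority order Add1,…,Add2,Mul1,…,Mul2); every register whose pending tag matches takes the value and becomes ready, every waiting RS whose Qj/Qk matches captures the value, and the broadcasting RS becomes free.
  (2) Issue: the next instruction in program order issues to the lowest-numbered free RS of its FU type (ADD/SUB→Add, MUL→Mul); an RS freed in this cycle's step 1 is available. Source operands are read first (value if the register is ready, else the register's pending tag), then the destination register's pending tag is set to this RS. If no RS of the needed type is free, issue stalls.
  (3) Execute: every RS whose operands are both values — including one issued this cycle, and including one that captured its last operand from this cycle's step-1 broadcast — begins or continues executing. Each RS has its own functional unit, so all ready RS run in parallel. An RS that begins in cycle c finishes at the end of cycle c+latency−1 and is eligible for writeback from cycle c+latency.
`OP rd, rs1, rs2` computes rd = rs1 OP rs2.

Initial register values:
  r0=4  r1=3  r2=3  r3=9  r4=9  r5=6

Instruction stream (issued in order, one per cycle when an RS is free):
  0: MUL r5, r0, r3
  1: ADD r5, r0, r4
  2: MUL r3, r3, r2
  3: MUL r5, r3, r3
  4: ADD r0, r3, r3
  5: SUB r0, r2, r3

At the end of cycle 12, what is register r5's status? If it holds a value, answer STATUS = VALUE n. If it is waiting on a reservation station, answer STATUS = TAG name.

cycle 1: issue MUL r5<-Mul1 // r0:4,r1:3,r2:3,r3:9,r4:9,r5:Mul1
cycle 2: issue ADD r5<-Add1 // r0:4,r1:3,r2:3,r3:9,r4:9,r5:Add1
cycle 3: issue MUL r3<-Mul2 // r0:4,r1:3,r2:3,r3:Mul2,r4:9,r5:Add1
cycle 4: stall // r0:4,r1:3,r2:3,r3:Mul2,r4:9,r5:Add1
cycle 5: CDB Add1=13; stall // r0:4,r1:3,r2:3,r3:Mul2,r4:9,r5:13
cycle 6: CDB Mul1=36; issue MUL r5<-Mul1 // r0:4,r1:3,r2:3,r3:Mul2,r4:9,r5:Mul1
cycle 7: CDB Mul2=27; issue ADD r0<-Add1 // r0:Add1,r1:3,r2:3,r3:27,r4:9,r5:Mul1
cycle 8: issue SUB r0<-Add2 // r0:Add2,r1:3,r2:3,r3:27,r4:9,r5:Mul1
cycle 9: - // r0:Add2,r1:3,r2:3,r3:27,r4:9,r5:Mul1
cycle 10: CDB Add1=54 // r0:Add2,r1:3,r2:3,r3:27,r4:9,r5:Mul1
cycle 11: CDB Add2=-24 // r0:-24,r1:3,r2:3,r3:27,r4:9,r5:Mul1
cycle 12: CDB Mul1=729 // r0:-24,r1:3,r2:3,r3:27,r4:9,r5:729

STATUS = VALUE 729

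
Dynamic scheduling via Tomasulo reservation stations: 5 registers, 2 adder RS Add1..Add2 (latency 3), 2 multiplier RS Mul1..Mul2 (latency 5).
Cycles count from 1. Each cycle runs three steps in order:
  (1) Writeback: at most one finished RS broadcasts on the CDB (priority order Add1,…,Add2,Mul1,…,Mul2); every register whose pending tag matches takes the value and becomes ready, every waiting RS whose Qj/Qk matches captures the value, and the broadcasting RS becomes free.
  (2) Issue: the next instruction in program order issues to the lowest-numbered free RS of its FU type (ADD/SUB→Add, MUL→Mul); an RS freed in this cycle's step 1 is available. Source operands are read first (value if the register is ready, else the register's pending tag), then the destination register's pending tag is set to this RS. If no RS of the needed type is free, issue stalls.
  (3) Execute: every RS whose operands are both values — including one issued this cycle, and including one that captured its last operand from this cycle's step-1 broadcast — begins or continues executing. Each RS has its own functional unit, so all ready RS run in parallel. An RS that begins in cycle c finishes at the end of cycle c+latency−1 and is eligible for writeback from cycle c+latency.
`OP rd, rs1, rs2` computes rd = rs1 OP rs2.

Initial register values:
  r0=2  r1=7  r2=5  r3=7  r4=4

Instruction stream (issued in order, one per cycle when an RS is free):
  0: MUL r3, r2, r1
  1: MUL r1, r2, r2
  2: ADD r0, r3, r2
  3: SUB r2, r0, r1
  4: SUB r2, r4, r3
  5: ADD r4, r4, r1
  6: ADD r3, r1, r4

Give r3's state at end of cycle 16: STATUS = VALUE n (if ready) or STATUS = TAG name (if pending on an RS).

STATUS = TAG Add2

  c1: issue MUL r3<-Mul1  regs: r0:2,r1:7,r2:5,r3:Mul1,r4:4
  c2: issue MUL r1<-Mul2  regs: r0:2,r1:Mul2,r2:5,r3:Mul1,r4:4
  c3: issue ADD r0<-Add1  regs: r0:Add1,r1:Mul2,r2:5,r3:Mul1,r4:4
  c4: issue SUB r2<-Add2  regs: r0:Add1,r1:Mul2,r2:Add2,r3:Mul1,r4:4
  c5: stall  regs: r0:Add1,r1:Mul2,r2:Add2,r3:Mul1,r4:4
  c6: CDB Mul1=35; stall  regs: r0:Add1,r1:Mul2,r2:Add2,r3:35,r4:4
  c7: CDB Mul2=25; stall  regs: r0:Add1,r1:25,r2:Add2,r3:35,r4:4
  c8: stall  regs: r0:Add1,r1:25,r2:Add2,r3:35,r4:4
  c9: CDB Add1=40; issue SUB r2<-Add1  regs: r0:40,r1:25,r2:Add1,r3:35,r4:4
  c10: stall  regs: r0:40,r1:25,r2:Add1,r3:35,r4:4
  c11: stall  regs: r0:40,r1:25,r2:Add1,r3:35,r4:4
  c12: CDB Add1=-31; issue ADD r4<-Add1  regs: r0:40,r1:25,r2:-31,r3:35,r4:Add1
  c13: CDB Add2=15; issue ADD r3<-Add2  regs: r0:40,r1:25,r2:-31,r3:Add2,r4:Add1
  c14: -  regs: r0:40,r1:25,r2:-31,r3:Add2,r4:Add1
  c15: CDB Add1=29  regs: r0:40,r1:25,r2:-31,r3:Add2,r4:29
  c16: -  regs: r0:40,r1:25,r2:-31,r3:Add2,r4:29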